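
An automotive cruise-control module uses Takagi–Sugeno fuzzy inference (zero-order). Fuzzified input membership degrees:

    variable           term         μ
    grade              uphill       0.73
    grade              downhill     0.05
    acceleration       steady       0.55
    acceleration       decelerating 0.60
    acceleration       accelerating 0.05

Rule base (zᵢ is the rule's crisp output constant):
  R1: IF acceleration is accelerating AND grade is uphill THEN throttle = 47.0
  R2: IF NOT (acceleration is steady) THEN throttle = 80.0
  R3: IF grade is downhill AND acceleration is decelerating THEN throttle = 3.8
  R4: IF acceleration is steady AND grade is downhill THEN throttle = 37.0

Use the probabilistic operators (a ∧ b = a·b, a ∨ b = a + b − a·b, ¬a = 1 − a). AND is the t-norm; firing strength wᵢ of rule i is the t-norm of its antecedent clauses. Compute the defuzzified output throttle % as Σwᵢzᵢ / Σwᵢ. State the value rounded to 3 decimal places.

71.410

R1 (z=47.0): accelerating=0.05, uphill=0.73; AND[a·b] → w = 0.0365
R2 (z=80.0): ¬steady=1−0.55=0.45 → w = 0.4500
R3 (z=3.8): downhill=0.05, decelerating=0.60; AND[a·b] → w = 0.0300
R4 (z=37.0): steady=0.55, downhill=0.05; AND[a·b] → w = 0.0275
Weighted average = (0.0365·47.0 + 0.4500·80.0 + 0.0300·3.8 + 0.0275·37.0) / (0.0365 + 0.4500 + 0.0300 + 0.0275)
  = 38.8470 / 0.5440 = 71.410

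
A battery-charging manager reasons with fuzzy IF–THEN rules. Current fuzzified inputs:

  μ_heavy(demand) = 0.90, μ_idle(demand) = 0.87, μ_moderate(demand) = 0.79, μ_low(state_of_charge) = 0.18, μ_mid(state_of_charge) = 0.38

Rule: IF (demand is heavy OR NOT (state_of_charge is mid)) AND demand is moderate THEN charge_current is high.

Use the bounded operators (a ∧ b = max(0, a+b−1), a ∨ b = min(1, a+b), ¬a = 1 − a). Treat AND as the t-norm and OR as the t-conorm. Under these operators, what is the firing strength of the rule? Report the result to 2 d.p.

0.79

firing strength: (heavy=0.90 OR ¬mid=1−0.38=0.62) = 1.00; AND[max(0, a+b−1)] with moderate=0.79 → w = 0.79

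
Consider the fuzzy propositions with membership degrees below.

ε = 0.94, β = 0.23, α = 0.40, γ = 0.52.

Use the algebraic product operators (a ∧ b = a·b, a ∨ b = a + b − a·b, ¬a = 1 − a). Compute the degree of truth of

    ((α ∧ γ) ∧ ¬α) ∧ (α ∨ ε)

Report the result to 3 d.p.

0.120

α ∧ γ = a·b on (0.4000, 0.5200) = 0.2080
¬α = 1 − 0.4000 = 0.6000
(α ∧ γ) ∧ ¬α = a·b on (0.2080, 0.6000) = 0.1248
α ∨ ε = a + b − a·b on (0.4000, 0.9400) = 0.9640
((α ∧ γ) ∧ ¬α) ∧ (α ∨ ε) = a·b on (0.1248, 0.9640) = 0.1203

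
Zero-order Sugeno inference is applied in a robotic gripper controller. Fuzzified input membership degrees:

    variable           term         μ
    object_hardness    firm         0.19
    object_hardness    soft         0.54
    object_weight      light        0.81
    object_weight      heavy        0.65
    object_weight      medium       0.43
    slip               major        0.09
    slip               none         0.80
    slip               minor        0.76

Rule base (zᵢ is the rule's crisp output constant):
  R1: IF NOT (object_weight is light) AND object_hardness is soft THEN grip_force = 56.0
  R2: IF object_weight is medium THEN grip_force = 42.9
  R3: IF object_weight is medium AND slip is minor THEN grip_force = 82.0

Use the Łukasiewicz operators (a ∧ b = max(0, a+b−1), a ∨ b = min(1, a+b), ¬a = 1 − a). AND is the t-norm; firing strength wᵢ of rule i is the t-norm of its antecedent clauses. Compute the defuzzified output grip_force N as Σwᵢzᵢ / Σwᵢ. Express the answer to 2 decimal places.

54.88

R1 (z=56.0): ¬light=1−0.81=0.19, soft=0.54; AND[max(0, a+b−1)] → w = 0.00
R2 (z=42.9): medium=0.43 → w = 0.43
R3 (z=82.0): medium=0.43, minor=0.76; AND[max(0, a+b−1)] → w = 0.19
Weighted average = (0.00·56.0 + 0.43·42.9 + 0.19·82.0) / (0.00 + 0.43 + 0.19)
  = 34.0270 / 0.6200 = 54.88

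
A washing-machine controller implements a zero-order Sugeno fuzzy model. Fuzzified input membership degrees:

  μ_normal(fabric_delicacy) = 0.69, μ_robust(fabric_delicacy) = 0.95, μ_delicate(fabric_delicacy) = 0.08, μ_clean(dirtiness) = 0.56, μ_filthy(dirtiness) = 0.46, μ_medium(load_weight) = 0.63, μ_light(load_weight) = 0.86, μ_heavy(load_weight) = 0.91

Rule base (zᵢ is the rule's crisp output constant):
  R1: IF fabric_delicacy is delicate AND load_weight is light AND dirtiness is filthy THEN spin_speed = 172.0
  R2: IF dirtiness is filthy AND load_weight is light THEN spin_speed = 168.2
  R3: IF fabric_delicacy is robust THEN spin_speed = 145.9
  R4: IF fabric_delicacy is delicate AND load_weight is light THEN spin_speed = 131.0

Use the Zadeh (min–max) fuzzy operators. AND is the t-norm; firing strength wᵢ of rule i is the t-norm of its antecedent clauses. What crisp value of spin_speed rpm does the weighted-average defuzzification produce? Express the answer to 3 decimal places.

153.004

R1 (z=172.0): delicate=0.08, light=0.86, filthy=0.46; AND[min(a, b)] → w = 0.08
R2 (z=168.2): filthy=0.46, light=0.86; AND[min(a, b)] → w = 0.46
R3 (z=145.9): robust=0.95 → w = 0.95
R4 (z=131.0): delicate=0.08, light=0.86; AND[min(a, b)] → w = 0.08
Weighted average = (0.08·172.0 + 0.46·168.2 + 0.95·145.9 + 0.08·131.0) / (0.08 + 0.46 + 0.95 + 0.08)
  = 240.2170 / 1.5700 = 153.004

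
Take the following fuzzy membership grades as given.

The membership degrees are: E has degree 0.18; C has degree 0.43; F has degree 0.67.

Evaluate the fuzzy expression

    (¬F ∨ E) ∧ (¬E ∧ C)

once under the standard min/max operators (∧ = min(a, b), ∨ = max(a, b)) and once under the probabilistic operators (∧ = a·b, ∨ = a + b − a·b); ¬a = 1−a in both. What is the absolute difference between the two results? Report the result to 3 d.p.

0.171

Under standard min/max:
  ¬F = 1 − 0.67 = 0.33
  ¬F ∨ E = max(a, b) on (0.33, 0.18) = 0.33
  ¬E = 1 − 0.18 = 0.82
  ¬E ∧ C = min(a, b) on (0.82, 0.43) = 0.43
  (¬F ∨ E) ∧ (¬E ∧ C) = min(a, b) on (0.33, 0.43) = 0.33
  → value = 0.3300
Under probabilistic:
  ¬F = 1 − 0.6700 = 0.3300
  ¬F ∨ E = a + b − a·b on (0.3300, 0.1800) = 0.4506
  ¬E = 1 − 0.1800 = 0.8200
  ¬E ∧ C = a·b on (0.8200, 0.4300) = 0.3526
  (¬F ∨ E) ∧ (¬E ∧ C) = a·b on (0.4506, 0.3526) = 0.1589
  → value = 0.1589
|0.3300 − 0.1589| = 0.171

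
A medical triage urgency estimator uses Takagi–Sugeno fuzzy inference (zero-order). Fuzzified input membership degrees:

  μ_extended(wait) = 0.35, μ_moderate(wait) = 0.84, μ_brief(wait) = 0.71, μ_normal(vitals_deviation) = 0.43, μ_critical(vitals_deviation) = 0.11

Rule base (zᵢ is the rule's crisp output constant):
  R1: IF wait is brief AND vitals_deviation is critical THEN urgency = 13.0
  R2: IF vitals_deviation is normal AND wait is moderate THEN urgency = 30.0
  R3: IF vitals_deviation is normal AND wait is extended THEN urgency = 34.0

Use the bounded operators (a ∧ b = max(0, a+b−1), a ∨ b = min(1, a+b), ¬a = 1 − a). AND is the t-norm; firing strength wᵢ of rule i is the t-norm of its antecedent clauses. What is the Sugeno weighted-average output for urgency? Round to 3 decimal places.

R1 (z=13.0): brief=0.71, critical=0.11; AND[max(0, a+b−1)] → w = 0.00
R2 (z=30.0): normal=0.43, moderate=0.84; AND[max(0, a+b−1)] → w = 0.27
R3 (z=34.0): normal=0.43, extended=0.35; AND[max(0, a+b−1)] → w = 0.00
Weighted average = (0.00·13.0 + 0.27·30.0 + 0.00·34.0) / (0.00 + 0.27 + 0.00)
  = 8.1000 / 0.2700 = 30.000

30.000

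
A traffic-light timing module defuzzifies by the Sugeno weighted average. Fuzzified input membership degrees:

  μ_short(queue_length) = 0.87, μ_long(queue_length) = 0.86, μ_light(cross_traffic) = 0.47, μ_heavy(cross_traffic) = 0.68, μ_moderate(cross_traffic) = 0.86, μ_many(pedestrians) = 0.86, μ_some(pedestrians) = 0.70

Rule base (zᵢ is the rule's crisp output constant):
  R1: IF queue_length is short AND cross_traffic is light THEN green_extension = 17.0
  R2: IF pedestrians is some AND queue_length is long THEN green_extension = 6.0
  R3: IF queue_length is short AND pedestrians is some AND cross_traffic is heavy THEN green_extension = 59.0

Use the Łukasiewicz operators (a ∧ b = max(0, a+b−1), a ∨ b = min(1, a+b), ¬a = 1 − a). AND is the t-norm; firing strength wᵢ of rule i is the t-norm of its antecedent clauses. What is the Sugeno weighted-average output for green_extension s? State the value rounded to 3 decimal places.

R1 (z=17.0): short=0.87, light=0.47; AND[max(0, a+b−1)] → w = 0.34
R2 (z=6.0): some=0.70, long=0.86; AND[max(0, a+b−1)] → w = 0.56
R3 (z=59.0): short=0.87, some=0.70, heavy=0.68; AND[max(0, a+b−1)] → w = 0.25
Weighted average = (0.34·17.0 + 0.56·6.0 + 0.25·59.0) / (0.34 + 0.56 + 0.25)
  = 23.8900 / 1.1500 = 20.774

20.774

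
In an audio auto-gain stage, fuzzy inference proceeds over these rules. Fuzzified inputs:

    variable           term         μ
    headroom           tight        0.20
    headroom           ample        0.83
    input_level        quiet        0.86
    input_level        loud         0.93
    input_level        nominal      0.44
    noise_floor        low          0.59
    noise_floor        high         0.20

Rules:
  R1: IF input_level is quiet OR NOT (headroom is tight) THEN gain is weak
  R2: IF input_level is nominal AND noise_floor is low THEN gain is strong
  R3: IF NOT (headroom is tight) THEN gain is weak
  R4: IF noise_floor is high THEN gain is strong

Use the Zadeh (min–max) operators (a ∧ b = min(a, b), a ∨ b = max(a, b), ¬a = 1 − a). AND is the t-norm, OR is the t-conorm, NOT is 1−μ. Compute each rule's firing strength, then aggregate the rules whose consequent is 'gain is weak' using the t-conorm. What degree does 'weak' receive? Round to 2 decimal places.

0.86

R1: quiet=0.86, ¬tight=1−0.20=0.80; OR[max(a, b)] → w = 0.86
R2: nominal=0.44, low=0.59; AND[min(a, b)] → w = 0.44
R3: ¬tight=1−0.20=0.80 → w = 0.80
R4: high=0.20 → w = 0.20
Rules with consequent 'weak': {R1, R3} → strengths 0.86, 0.80
Aggregate via t-conorm [max(a, b)]: 0.86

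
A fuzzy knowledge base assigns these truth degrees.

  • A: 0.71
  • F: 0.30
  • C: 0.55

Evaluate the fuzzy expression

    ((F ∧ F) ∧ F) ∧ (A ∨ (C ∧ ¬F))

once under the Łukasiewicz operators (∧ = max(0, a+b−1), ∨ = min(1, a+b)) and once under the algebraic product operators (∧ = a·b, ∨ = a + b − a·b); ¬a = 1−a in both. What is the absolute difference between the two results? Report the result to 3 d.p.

Under Łukasiewicz:
  F ∧ F = max(0, a+b−1) on (0.30, 0.30) = 0.00
  (F ∧ F) ∧ F = max(0, a+b−1) on (0.00, 0.30) = 0.00
  ¬F = 1 − 0.30 = 0.70
  C ∧ ¬F = max(0, a+b−1) on (0.55, 0.70) = 0.25
  A ∨ (C ∧ ¬F) = min(1, a+b) on (0.71, 0.25) = 0.96
  ((F ∧ F) ∧ F) ∧ (A ∨ (C ∧ ¬F)) = max(0, a+b−1) on (0.00, 0.96) = 0.00
  → value = 0.0000
Under algebraic product:
  F ∧ F = a·b on (0.3000, 0.3000) = 0.0900
  (F ∧ F) ∧ F = a·b on (0.0900, 0.3000) = 0.0270
  ¬F = 1 − 0.3000 = 0.7000
  C ∧ ¬F = a·b on (0.5500, 0.7000) = 0.3850
  A ∨ (C ∧ ¬F) = a + b − a·b on (0.7100, 0.3850) = 0.8216
  ((F ∧ F) ∧ F) ∧ (A ∨ (C ∧ ¬F)) = a·b on (0.0270, 0.8216) = 0.0222
  → value = 0.0222
|0.0000 − 0.0222| = 0.022

0.022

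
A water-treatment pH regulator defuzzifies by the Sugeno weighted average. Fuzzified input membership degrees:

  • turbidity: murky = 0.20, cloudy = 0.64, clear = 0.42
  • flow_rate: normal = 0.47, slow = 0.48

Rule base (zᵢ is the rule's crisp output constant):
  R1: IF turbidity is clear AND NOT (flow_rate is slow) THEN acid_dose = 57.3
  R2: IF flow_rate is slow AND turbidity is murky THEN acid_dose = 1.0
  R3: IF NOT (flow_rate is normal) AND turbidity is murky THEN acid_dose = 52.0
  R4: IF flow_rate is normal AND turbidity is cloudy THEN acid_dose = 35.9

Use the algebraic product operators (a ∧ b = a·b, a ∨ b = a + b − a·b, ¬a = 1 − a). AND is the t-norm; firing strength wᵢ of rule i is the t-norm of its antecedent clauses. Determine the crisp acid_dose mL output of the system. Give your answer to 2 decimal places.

R1 (z=57.3): clear=0.42, ¬slow=1−0.48=0.52; AND[a·b] → w = 0.2184
R2 (z=1.0): slow=0.48, murky=0.20; AND[a·b] → w = 0.0960
R3 (z=52.0): ¬normal=1−0.47=0.53, murky=0.20; AND[a·b] → w = 0.1060
R4 (z=35.9): normal=0.47, cloudy=0.64; AND[a·b] → w = 0.3008
Weighted average = (0.2184·57.3 + 0.0960·1.0 + 0.1060·52.0 + 0.3008·35.9) / (0.2184 + 0.0960 + 0.1060 + 0.3008)
  = 28.9210 / 0.7212 = 40.10

40.10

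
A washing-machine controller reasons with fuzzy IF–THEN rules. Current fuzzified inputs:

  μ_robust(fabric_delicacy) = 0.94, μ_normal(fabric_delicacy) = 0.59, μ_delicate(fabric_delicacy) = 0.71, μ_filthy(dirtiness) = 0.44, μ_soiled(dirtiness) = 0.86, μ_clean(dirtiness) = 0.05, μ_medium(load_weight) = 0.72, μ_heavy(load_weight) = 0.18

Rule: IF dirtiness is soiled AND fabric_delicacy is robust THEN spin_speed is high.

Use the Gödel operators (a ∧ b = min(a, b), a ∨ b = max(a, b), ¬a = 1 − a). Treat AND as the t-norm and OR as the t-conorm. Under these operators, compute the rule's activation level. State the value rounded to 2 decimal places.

0.86

firing strength: soiled=0.86, robust=0.94; AND[min(a, b)] → w = 0.86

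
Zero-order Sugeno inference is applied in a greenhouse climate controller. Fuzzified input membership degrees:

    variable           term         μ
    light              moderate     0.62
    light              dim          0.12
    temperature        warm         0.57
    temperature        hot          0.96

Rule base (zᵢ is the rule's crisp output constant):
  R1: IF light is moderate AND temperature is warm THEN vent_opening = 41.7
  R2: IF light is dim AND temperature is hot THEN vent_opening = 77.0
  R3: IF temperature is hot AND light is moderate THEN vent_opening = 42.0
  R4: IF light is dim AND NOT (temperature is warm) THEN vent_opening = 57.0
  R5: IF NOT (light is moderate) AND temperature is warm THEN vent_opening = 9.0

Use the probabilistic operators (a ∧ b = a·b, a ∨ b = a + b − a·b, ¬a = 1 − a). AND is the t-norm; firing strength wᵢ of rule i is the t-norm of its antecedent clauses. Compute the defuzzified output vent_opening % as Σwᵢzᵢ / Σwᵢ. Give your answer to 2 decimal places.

R1 (z=41.7): moderate=0.62, warm=0.57; AND[a·b] → w = 0.3534
R2 (z=77.0): dim=0.12, hot=0.96; AND[a·b] → w = 0.1152
R3 (z=42.0): hot=0.96, moderate=0.62; AND[a·b] → w = 0.5952
R4 (z=57.0): dim=0.12, ¬warm=1−0.57=0.43; AND[a·b] → w = 0.0516
R5 (z=9.0): ¬moderate=1−0.62=0.38, warm=0.57; AND[a·b] → w = 0.2166
Weighted average = (0.3534·41.7 + 0.1152·77.0 + 0.5952·42.0 + 0.0516·57.0 + 0.2166·9.0) / (0.3534 + 0.1152 + 0.5952 + 0.0516 + 0.2166)
  = 53.4962 / 1.3320 = 40.16

40.16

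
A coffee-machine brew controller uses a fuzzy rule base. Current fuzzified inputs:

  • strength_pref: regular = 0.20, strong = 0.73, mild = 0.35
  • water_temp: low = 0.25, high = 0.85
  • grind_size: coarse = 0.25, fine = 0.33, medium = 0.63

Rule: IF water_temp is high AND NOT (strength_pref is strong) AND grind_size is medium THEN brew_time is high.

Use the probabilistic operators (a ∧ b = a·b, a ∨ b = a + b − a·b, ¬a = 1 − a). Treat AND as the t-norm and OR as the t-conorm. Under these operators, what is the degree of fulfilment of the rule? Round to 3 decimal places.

firing strength: high=0.85, ¬strong=1−0.73=0.27, medium=0.63; AND[a·b] → w = 0.1446

0.145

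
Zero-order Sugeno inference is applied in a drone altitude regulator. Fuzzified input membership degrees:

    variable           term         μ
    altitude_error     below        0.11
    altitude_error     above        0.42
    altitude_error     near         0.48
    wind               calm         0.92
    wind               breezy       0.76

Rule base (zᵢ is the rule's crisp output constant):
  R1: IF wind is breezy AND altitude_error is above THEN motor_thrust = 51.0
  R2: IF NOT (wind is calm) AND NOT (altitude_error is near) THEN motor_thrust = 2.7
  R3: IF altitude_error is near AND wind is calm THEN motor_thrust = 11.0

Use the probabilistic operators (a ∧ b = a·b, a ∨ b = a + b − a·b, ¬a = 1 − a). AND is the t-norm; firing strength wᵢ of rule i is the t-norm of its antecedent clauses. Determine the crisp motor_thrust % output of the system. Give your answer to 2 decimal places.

R1 (z=51.0): breezy=0.76, above=0.42; AND[a·b] → w = 0.3192
R2 (z=2.7): ¬calm=1−0.92=0.08, ¬near=1−0.48=0.52; AND[a·b] → w = 0.0416
R3 (z=11.0): near=0.48, calm=0.92; AND[a·b] → w = 0.4416
Weighted average = (0.3192·51.0 + 0.0416·2.7 + 0.4416·11.0) / (0.3192 + 0.0416 + 0.4416)
  = 21.2491 / 0.8024 = 26.48

26.48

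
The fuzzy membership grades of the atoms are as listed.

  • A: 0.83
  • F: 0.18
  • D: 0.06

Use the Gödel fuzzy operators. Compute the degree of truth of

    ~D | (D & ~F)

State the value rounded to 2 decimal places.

0.94

~D = 1 − 0.06 = 0.94
~F = 1 − 0.18 = 0.82
D & ~F = min(a, b) on (0.06, 0.82) = 0.06
~D | (D & ~F) = max(a, b) on (0.94, 0.06) = 0.94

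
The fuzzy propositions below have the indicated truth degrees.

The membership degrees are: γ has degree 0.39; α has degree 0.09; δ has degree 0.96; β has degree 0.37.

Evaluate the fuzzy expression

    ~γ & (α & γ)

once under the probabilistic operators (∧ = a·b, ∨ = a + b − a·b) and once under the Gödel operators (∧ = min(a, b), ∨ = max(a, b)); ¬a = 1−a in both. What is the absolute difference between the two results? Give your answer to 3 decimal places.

0.069

Under probabilistic:
  ~γ = 1 − 0.3900 = 0.6100
  α & γ = a·b on (0.0900, 0.3900) = 0.0351
  ~γ & (α & γ) = a·b on (0.6100, 0.0351) = 0.0214
  → value = 0.0214
Under Gödel:
  ~γ = 1 − 0.39 = 0.61
  α & γ = min(a, b) on (0.09, 0.39) = 0.09
  ~γ & (α & γ) = min(a, b) on (0.61, 0.09) = 0.09
  → value = 0.0900
|0.0214 − 0.0900| = 0.069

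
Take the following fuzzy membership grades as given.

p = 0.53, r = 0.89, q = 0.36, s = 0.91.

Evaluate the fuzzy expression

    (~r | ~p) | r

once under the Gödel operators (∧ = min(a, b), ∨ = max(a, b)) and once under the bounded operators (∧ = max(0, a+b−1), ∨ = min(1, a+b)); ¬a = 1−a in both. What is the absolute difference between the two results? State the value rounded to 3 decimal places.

Under Gödel:
  ~r = 1 − 0.89 = 0.11
  ~p = 1 − 0.53 = 0.47
  ~r | ~p = max(a, b) on (0.11, 0.47) = 0.47
  (~r | ~p) | r = max(a, b) on (0.47, 0.89) = 0.89
  → value = 0.8900
Under bounded:
  ~r = 1 − 0.89 = 0.11
  ~p = 1 − 0.53 = 0.47
  ~r | ~p = min(1, a+b) on (0.11, 0.47) = 0.58
  (~r | ~p) | r = min(1, a+b) on (0.58, 0.89) = 1.00
  → value = 1.0000
|0.8900 − 1.0000| = 0.110

0.110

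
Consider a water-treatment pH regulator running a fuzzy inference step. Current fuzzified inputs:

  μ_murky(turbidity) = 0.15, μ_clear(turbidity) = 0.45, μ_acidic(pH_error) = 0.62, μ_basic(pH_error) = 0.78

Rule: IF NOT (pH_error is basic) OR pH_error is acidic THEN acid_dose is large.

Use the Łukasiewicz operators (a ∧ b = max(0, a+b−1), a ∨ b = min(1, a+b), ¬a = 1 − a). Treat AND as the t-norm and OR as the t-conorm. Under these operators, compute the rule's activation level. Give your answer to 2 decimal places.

0.84

firing strength: ¬basic=1−0.78=0.22, acidic=0.62; OR[min(1, a+b)] → w = 0.84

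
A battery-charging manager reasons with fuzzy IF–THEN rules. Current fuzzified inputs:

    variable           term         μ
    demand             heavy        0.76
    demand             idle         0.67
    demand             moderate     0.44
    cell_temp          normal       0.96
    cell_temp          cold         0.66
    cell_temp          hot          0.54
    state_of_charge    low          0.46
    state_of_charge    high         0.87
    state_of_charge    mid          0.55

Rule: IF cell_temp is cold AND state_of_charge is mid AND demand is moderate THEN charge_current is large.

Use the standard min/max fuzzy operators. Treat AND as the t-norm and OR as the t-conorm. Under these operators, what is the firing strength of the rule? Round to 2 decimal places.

firing strength: cold=0.66, mid=0.55, moderate=0.44; AND[min(a, b)] → w = 0.44

0.44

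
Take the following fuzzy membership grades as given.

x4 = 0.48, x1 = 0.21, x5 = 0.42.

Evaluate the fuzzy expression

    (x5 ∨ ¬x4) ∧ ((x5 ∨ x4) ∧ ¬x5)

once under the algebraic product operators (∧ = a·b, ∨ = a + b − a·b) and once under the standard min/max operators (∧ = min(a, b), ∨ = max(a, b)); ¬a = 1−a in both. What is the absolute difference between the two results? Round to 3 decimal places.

Under algebraic product:
  ¬x4 = 1 − 0.4800 = 0.5200
  x5 ∨ ¬x4 = a + b − a·b on (0.4200, 0.5200) = 0.7216
  x5 ∨ x4 = a + b − a·b on (0.4200, 0.4800) = 0.6984
  ¬x5 = 1 − 0.4200 = 0.5800
  (x5 ∨ x4) ∧ ¬x5 = a·b on (0.6984, 0.5800) = 0.4051
  (x5 ∨ ¬x4) ∧ ((x5 ∨ x4) ∧ ¬x5) = a·b on (0.7216, 0.4051) = 0.2923
  → value = 0.2923
Under standard min/max:
  ¬x4 = 1 − 0.48 = 0.52
  x5 ∨ ¬x4 = max(a, b) on (0.42, 0.52) = 0.52
  x5 ∨ x4 = max(a, b) on (0.42, 0.48) = 0.48
  ¬x5 = 1 − 0.42 = 0.58
  (x5 ∨ x4) ∧ ¬x5 = min(a, b) on (0.48, 0.58) = 0.48
  (x5 ∨ ¬x4) ∧ ((x5 ∨ x4) ∧ ¬x5) = min(a, b) on (0.52, 0.48) = 0.48
  → value = 0.4800
|0.2923 − 0.4800| = 0.188

0.188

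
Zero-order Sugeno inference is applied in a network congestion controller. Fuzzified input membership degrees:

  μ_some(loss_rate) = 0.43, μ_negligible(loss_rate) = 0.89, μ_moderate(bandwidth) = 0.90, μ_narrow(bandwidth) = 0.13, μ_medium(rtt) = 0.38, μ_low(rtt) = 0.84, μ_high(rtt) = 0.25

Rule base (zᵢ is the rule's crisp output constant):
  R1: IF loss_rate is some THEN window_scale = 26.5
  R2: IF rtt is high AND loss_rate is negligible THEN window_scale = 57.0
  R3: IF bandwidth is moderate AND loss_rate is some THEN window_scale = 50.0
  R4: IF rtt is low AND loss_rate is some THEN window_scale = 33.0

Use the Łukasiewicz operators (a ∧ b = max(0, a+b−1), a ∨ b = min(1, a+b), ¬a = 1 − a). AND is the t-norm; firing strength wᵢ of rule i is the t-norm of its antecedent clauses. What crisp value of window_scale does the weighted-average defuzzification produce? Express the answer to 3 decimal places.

38.278

R1 (z=26.5): some=0.43 → w = 0.43
R2 (z=57.0): high=0.25, negligible=0.89; AND[max(0, a+b−1)] → w = 0.14
R3 (z=50.0): moderate=0.90, some=0.43; AND[max(0, a+b−1)] → w = 0.33
R4 (z=33.0): low=0.84, some=0.43; AND[max(0, a+b−1)] → w = 0.27
Weighted average = (0.43·26.5 + 0.14·57.0 + 0.33·50.0 + 0.27·33.0) / (0.43 + 0.14 + 0.33 + 0.27)
  = 44.7850 / 1.1700 = 38.278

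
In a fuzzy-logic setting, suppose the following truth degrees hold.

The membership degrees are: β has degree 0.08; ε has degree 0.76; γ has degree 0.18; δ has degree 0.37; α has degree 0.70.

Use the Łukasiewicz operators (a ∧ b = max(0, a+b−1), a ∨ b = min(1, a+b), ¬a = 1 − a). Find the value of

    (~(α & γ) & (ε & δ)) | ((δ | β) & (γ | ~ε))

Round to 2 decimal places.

0.13

α & γ = max(0, a+b−1) on (0.70, 0.18) = 0.00
~(α & γ) = 1 − 0.00 = 1.00
ε & δ = max(0, a+b−1) on (0.76, 0.37) = 0.13
~(α & γ) & (ε & δ) = max(0, a+b−1) on (1.00, 0.13) = 0.13
δ | β = min(1, a+b) on (0.37, 0.08) = 0.45
~ε = 1 − 0.76 = 0.24
γ | ~ε = min(1, a+b) on (0.18, 0.24) = 0.42
(δ | β) & (γ | ~ε) = max(0, a+b−1) on (0.45, 0.42) = 0.00
(~(α & γ) & (ε & δ)) | ((δ | β) & (γ | ~ε)) = min(1, a+b) on (0.13, 0.00) = 0.13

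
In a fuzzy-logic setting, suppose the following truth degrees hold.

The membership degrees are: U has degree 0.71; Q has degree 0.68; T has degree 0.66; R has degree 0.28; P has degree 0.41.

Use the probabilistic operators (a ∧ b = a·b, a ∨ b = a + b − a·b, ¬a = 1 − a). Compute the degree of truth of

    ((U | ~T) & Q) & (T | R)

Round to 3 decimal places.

0.415

~T = 1 − 0.6600 = 0.3400
U | ~T = a + b − a·b on (0.7100, 0.3400) = 0.8086
(U | ~T) & Q = a·b on (0.8086, 0.6800) = 0.5498
T | R = a + b − a·b on (0.6600, 0.2800) = 0.7552
((U | ~T) & Q) & (T | R) = a·b on (0.5498, 0.7552) = 0.4152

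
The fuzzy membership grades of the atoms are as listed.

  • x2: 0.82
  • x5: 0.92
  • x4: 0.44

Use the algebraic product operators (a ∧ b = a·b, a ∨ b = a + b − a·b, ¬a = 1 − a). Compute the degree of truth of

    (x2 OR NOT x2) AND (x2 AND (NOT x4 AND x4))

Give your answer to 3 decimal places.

0.172

NOT x2 = 1 − 0.8200 = 0.1800
x2 OR NOT x2 = a + b − a·b on (0.8200, 0.1800) = 0.8524
NOT x4 = 1 − 0.4400 = 0.5600
NOT x4 AND x4 = a·b on (0.5600, 0.4400) = 0.2464
x2 AND (NOT x4 AND x4) = a·b on (0.8200, 0.2464) = 0.2020
(x2 OR NOT x2) AND (x2 AND (NOT x4 AND x4)) = a·b on (0.8524, 0.2020) = 0.1722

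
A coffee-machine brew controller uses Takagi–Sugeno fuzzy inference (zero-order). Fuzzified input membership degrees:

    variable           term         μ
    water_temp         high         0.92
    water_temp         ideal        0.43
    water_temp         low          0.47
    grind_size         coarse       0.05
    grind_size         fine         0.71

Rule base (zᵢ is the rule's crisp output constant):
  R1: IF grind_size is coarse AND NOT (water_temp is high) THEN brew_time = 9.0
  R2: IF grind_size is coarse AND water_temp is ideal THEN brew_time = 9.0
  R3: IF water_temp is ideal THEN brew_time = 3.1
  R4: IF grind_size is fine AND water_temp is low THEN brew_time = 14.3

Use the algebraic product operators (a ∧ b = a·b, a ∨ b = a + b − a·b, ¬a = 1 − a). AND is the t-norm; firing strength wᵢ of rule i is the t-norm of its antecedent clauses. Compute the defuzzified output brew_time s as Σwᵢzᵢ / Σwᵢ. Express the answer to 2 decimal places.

R1 (z=9.0): coarse=0.05, ¬high=1−0.92=0.08; AND[a·b] → w = 0.0040
R2 (z=9.0): coarse=0.05, ideal=0.43; AND[a·b] → w = 0.0215
R3 (z=3.1): ideal=0.43 → w = 0.4300
R4 (z=14.3): fine=0.71, low=0.47; AND[a·b] → w = 0.3337
Weighted average = (0.0040·9.0 + 0.0215·9.0 + 0.4300·3.1 + 0.3337·14.3) / (0.0040 + 0.0215 + 0.4300 + 0.3337)
  = 6.3344 / 0.7892 = 8.03

8.03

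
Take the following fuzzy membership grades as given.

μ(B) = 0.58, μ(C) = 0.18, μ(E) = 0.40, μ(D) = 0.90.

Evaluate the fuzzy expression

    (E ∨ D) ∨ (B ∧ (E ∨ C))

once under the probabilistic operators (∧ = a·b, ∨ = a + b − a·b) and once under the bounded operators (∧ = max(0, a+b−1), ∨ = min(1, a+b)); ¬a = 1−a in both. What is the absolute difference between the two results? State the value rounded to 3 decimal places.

0.042

Under probabilistic:
  E ∨ D = a + b − a·b on (0.4000, 0.9000) = 0.9400
  E ∨ C = a + b − a·b on (0.4000, 0.1800) = 0.5080
  B ∧ (E ∨ C) = a·b on (0.5800, 0.5080) = 0.2946
  (E ∨ D) ∨ (B ∧ (E ∨ C)) = a + b − a·b on (0.9400, 0.2946) = 0.9577
  → value = 0.9577
Under bounded:
  E ∨ D = min(1, a+b) on (0.40, 0.90) = 1.00
  E ∨ C = min(1, a+b) on (0.40, 0.18) = 0.58
  B ∧ (E ∨ C) = max(0, a+b−1) on (0.58, 0.58) = 0.16
  (E ∨ D) ∨ (B ∧ (E ∨ C)) = min(1, a+b) on (1.00, 0.16) = 1.00
  → value = 1.0000
|0.9577 − 1.0000| = 0.042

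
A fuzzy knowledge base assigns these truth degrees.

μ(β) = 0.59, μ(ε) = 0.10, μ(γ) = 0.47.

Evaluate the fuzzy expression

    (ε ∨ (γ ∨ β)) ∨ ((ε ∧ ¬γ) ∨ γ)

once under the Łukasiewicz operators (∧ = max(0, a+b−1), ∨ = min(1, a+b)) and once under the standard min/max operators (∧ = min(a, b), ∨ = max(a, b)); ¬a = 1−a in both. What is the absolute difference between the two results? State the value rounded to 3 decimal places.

0.410

Under Łukasiewicz:
  γ ∨ β = min(1, a+b) on (0.47, 0.59) = 1.00
  ε ∨ (γ ∨ β) = min(1, a+b) on (0.10, 1.00) = 1.00
  ¬γ = 1 − 0.47 = 0.53
  ε ∧ ¬γ = max(0, a+b−1) on (0.10, 0.53) = 0.00
  (ε ∧ ¬γ) ∨ γ = min(1, a+b) on (0.00, 0.47) = 0.47
  (ε ∨ (γ ∨ β)) ∨ ((ε ∧ ¬γ) ∨ γ) = min(1, a+b) on (1.00, 0.47) = 1.00
  → value = 1.0000
Under standard min/max:
  γ ∨ β = max(a, b) on (0.47, 0.59) = 0.59
  ε ∨ (γ ∨ β) = max(a, b) on (0.10, 0.59) = 0.59
  ¬γ = 1 − 0.47 = 0.53
  ε ∧ ¬γ = min(a, b) on (0.10, 0.53) = 0.10
  (ε ∧ ¬γ) ∨ γ = max(a, b) on (0.10, 0.47) = 0.47
  (ε ∨ (γ ∨ β)) ∨ ((ε ∧ ¬γ) ∨ γ) = max(a, b) on (0.59, 0.47) = 0.59
  → value = 0.5900
|1.0000 − 0.5900| = 0.410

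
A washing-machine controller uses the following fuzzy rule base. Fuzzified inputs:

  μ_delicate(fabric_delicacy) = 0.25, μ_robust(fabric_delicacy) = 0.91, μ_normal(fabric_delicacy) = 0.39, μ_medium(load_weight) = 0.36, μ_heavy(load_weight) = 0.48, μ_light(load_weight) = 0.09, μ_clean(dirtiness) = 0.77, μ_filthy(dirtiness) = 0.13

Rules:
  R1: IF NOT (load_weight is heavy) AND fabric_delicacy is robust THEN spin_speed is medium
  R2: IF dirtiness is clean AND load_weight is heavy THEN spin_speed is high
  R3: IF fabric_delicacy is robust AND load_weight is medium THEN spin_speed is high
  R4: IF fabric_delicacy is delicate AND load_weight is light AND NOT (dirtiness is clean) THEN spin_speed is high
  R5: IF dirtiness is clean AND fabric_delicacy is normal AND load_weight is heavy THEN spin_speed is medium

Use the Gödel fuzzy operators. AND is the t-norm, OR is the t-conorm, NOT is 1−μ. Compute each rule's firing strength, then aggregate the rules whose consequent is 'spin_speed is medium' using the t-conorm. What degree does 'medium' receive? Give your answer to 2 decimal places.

R1: ¬heavy=1−0.48=0.52, robust=0.91; AND[min(a, b)] → w = 0.52
R2: clean=0.77, heavy=0.48; AND[min(a, b)] → w = 0.48
R3: robust=0.91, medium=0.36; AND[min(a, b)] → w = 0.36
R4: delicate=0.25, light=0.09, ¬clean=1−0.77=0.23; AND[min(a, b)] → w = 0.09
R5: clean=0.77, normal=0.39, heavy=0.48; AND[min(a, b)] → w = 0.39
Rules with consequent 'medium': {R1, R5} → strengths 0.52, 0.39
Aggregate via t-conorm [max(a, b)]: 0.52

0.52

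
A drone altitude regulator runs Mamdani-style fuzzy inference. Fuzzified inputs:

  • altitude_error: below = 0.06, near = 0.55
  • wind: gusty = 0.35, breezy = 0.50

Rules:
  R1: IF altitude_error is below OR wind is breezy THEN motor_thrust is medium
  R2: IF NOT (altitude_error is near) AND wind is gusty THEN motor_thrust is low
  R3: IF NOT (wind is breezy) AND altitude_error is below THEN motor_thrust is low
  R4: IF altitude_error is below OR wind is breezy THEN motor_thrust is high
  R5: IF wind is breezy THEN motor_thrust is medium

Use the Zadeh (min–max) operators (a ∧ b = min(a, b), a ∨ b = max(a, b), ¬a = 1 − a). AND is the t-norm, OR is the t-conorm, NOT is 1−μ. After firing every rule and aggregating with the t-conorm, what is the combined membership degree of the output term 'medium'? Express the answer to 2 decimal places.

0.50

R1: below=0.06, breezy=0.50; OR[max(a, b)] → w = 0.50
R2: ¬near=1−0.55=0.45, gusty=0.35; AND[min(a, b)] → w = 0.35
R3: ¬breezy=1−0.50=0.50, below=0.06; AND[min(a, b)] → w = 0.06
R4: below=0.06, breezy=0.50; OR[max(a, b)] → w = 0.50
R5: breezy=0.50 → w = 0.50
Rules with consequent 'medium': {R1, R5} → strengths 0.50, 0.50
Aggregate via t-conorm [max(a, b)]: 0.50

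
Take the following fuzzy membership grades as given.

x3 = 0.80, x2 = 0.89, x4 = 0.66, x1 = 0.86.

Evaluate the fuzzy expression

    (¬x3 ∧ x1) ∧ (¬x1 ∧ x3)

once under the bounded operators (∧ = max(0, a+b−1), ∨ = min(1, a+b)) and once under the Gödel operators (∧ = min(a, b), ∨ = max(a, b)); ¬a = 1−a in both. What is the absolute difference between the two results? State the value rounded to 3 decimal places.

Under bounded:
  ¬x3 = 1 − 0.80 = 0.20
  ¬x3 ∧ x1 = max(0, a+b−1) on (0.20, 0.86) = 0.06
  ¬x1 = 1 − 0.86 = 0.14
  ¬x1 ∧ x3 = max(0, a+b−1) on (0.14, 0.80) = 0.00
  (¬x3 ∧ x1) ∧ (¬x1 ∧ x3) = max(0, a+b−1) on (0.06, 0.00) = 0.00
  → value = 0.0000
Under Gödel:
  ¬x3 = 1 − 0.80 = 0.20
  ¬x3 ∧ x1 = min(a, b) on (0.20, 0.86) = 0.20
  ¬x1 = 1 − 0.86 = 0.14
  ¬x1 ∧ x3 = min(a, b) on (0.14, 0.80) = 0.14
  (¬x3 ∧ x1) ∧ (¬x1 ∧ x3) = min(a, b) on (0.20, 0.14) = 0.14
  → value = 0.1400
|0.0000 − 0.1400| = 0.140

0.140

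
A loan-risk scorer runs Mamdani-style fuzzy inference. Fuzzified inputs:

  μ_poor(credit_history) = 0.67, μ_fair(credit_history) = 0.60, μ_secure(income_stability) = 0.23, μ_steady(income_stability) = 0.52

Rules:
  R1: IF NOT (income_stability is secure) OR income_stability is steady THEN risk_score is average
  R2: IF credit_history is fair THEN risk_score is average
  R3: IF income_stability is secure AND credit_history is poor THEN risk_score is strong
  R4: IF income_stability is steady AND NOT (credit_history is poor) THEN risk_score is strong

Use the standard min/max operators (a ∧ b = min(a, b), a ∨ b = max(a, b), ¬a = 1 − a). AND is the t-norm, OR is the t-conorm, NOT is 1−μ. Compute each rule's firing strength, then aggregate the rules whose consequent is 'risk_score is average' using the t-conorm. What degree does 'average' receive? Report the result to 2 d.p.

R1: ¬secure=1−0.23=0.77, steady=0.52; OR[max(a, b)] → w = 0.77
R2: fair=0.60 → w = 0.60
R3: secure=0.23, poor=0.67; AND[min(a, b)] → w = 0.23
R4: steady=0.52, ¬poor=1−0.67=0.33; AND[min(a, b)] → w = 0.33
Rules with consequent 'average': {R1, R2} → strengths 0.77, 0.60
Aggregate via t-conorm [max(a, b)]: 0.77

0.77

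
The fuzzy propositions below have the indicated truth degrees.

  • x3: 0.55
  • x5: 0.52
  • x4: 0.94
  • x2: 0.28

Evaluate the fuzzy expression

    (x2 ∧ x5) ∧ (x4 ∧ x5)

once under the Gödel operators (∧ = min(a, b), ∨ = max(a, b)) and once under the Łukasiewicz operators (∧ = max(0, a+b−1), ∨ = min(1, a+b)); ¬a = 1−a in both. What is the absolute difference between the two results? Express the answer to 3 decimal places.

0.280

Under Gödel:
  x2 ∧ x5 = min(a, b) on (0.28, 0.52) = 0.28
  x4 ∧ x5 = min(a, b) on (0.94, 0.52) = 0.52
  (x2 ∧ x5) ∧ (x4 ∧ x5) = min(a, b) on (0.28, 0.52) = 0.28
  → value = 0.2800
Under Łukasiewicz:
  x2 ∧ x5 = max(0, a+b−1) on (0.28, 0.52) = 0.00
  x4 ∧ x5 = max(0, a+b−1) on (0.94, 0.52) = 0.46
  (x2 ∧ x5) ∧ (x4 ∧ x5) = max(0, a+b−1) on (0.00, 0.46) = 0.00
  → value = 0.0000
|0.2800 − 0.0000| = 0.280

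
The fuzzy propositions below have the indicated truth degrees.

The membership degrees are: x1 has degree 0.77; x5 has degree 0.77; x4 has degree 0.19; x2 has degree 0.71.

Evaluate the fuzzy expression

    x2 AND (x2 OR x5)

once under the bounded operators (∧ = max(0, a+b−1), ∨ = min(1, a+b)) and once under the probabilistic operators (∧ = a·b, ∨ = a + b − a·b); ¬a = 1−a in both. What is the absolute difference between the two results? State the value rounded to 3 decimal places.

0.047

Under bounded:
  x2 OR x5 = min(1, a+b) on (0.71, 0.77) = 1.00
  x2 AND (x2 OR x5) = max(0, a+b−1) on (0.71, 1.00) = 0.71
  → value = 0.7100
Under probabilistic:
  x2 OR x5 = a + b − a·b on (0.7100, 0.7700) = 0.9333
  x2 AND (x2 OR x5) = a·b on (0.7100, 0.9333) = 0.6626
  → value = 0.6626
|0.7100 − 0.6626| = 0.047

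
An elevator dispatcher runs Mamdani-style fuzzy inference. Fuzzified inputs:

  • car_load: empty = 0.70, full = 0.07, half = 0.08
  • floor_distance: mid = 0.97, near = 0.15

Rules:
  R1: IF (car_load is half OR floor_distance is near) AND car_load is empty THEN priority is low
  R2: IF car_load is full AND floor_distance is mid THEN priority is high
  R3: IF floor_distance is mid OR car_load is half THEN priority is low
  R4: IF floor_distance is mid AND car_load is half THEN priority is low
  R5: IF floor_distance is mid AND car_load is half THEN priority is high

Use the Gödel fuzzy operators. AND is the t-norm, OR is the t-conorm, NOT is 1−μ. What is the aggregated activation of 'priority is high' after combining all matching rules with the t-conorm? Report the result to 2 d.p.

R1: (half=0.08 OR near=0.15) = 0.15; AND[min(a, b)] with empty=0.70 → w = 0.15
R2: full=0.07, mid=0.97; AND[min(a, b)] → w = 0.07
R3: mid=0.97, half=0.08; OR[max(a, b)] → w = 0.97
R4: mid=0.97, half=0.08; AND[min(a, b)] → w = 0.08
R5: mid=0.97, half=0.08; AND[min(a, b)] → w = 0.08
Rules with consequent 'high': {R2, R5} → strengths 0.07, 0.08
Aggregate via t-conorm [max(a, b)]: 0.08

0.08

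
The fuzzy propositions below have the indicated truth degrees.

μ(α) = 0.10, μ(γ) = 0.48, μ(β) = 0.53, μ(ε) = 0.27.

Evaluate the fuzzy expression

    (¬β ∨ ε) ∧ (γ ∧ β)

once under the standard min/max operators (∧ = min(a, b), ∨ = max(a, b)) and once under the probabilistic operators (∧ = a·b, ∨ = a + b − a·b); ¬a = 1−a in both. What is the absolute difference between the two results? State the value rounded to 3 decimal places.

Under standard min/max:
  ¬β = 1 − 0.53 = 0.47
  ¬β ∨ ε = max(a, b) on (0.47, 0.27) = 0.47
  γ ∧ β = min(a, b) on (0.48, 0.53) = 0.48
  (¬β ∨ ε) ∧ (γ ∧ β) = min(a, b) on (0.47, 0.48) = 0.47
  → value = 0.4700
Under probabilistic:
  ¬β = 1 − 0.5300 = 0.4700
  ¬β ∨ ε = a + b − a·b on (0.4700, 0.2700) = 0.6131
  γ ∧ β = a·b on (0.4800, 0.5300) = 0.2544
  (¬β ∨ ε) ∧ (γ ∧ β) = a·b on (0.6131, 0.2544) = 0.1560
  → value = 0.1560
|0.4700 − 0.1560| = 0.314

0.314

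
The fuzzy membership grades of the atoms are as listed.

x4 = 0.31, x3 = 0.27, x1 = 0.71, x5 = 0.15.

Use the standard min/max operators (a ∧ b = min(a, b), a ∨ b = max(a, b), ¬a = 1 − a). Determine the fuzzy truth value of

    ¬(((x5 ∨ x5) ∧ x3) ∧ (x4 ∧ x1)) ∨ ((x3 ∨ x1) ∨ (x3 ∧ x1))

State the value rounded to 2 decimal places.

0.85

x5 ∨ x5 = max(a, b) on (0.15, 0.15) = 0.15
(x5 ∨ x5) ∧ x3 = min(a, b) on (0.15, 0.27) = 0.15
x4 ∧ x1 = min(a, b) on (0.31, 0.71) = 0.31
((x5 ∨ x5) ∧ x3) ∧ (x4 ∧ x1) = min(a, b) on (0.15, 0.31) = 0.15
¬(((x5 ∨ x5) ∧ x3) ∧ (x4 ∧ x1)) = 1 − 0.15 = 0.85
x3 ∨ x1 = max(a, b) on (0.27, 0.71) = 0.71
x3 ∧ x1 = min(a, b) on (0.27, 0.71) = 0.27
(x3 ∨ x1) ∨ (x3 ∧ x1) = max(a, b) on (0.71, 0.27) = 0.71
¬(((x5 ∨ x5) ∧ x3) ∧ (x4 ∧ x1)) ∨ ((x3 ∨ x1) ∨ (x3 ∧ x1)) = max(a, b) on (0.85, 0.71) = 0.85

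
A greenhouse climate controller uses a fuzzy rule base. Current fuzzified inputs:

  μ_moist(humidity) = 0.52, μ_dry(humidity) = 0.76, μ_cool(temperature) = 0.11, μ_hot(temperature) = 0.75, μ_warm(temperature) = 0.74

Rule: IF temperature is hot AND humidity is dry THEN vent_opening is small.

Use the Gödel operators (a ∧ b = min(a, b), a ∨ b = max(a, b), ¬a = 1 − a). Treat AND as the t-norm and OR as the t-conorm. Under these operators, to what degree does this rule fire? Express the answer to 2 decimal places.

firing strength: hot=0.75, dry=0.76; AND[min(a, b)] → w = 0.75

0.75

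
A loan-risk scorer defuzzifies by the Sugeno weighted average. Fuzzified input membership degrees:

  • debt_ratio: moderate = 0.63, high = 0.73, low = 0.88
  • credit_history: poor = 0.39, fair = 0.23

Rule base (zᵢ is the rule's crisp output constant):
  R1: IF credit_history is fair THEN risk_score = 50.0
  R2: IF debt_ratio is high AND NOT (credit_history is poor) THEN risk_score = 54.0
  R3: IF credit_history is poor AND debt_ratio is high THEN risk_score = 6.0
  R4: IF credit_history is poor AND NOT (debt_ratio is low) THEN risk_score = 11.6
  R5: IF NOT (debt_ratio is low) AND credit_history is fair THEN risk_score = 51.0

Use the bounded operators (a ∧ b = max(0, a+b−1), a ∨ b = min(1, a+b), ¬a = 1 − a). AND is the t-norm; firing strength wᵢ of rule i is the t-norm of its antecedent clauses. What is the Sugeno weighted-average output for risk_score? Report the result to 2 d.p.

44.32

R1 (z=50.0): fair=0.23 → w = 0.23
R2 (z=54.0): high=0.73, ¬poor=1−0.39=0.61; AND[max(0, a+b−1)] → w = 0.34
R3 (z=6.0): poor=0.39, high=0.73; AND[max(0, a+b−1)] → w = 0.12
R4 (z=11.6): poor=0.39, ¬low=1−0.88=0.12; AND[max(0, a+b−1)] → w = 0.00
R5 (z=51.0): ¬low=1−0.88=0.12, fair=0.23; AND[max(0, a+b−1)] → w = 0.00
Weighted average = (0.23·50.0 + 0.34·54.0 + 0.12·6.0 + 0.00·11.6 + 0.00·51.0) / (0.23 + 0.34 + 0.12 + 0.00 + 0.00)
  = 30.5800 / 0.6900 = 44.32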